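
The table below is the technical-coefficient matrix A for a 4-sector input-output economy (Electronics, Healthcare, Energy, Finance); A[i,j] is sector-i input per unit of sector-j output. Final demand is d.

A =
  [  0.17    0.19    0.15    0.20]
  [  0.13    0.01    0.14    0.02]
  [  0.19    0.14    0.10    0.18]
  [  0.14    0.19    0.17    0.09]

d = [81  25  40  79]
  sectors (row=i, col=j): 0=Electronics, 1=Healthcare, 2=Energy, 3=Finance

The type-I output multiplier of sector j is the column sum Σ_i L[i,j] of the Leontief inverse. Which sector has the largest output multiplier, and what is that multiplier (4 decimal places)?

Electronics (2.4262)

Form M = I − A:
  [  0.83   -0.19   -0.15   -0.20]
  [ -0.13    0.99   -0.14   -0.02]
  [ -0.19   -0.14    0.90   -0.18]
  [ -0.14   -0.19   -0.17    0.91]
Leontief inverse L = M⁻¹:
  [  1.4197    0.4011    0.3736    0.3947]
  [  0.2512    1.1166    0.2396    0.1271]
  [  0.4082    0.3296    1.2972    0.3536]
  [  0.3471    0.3564    0.3498    1.2522]
Total output x = L · d:
  x_0 = 1.4197·81 + 0.4011·25 + 0.3736·40 + 0.3947·79 = 171.1521
  x_1 = 0.2512·81 + 1.1166·25 + 0.2396·40 + 0.1271·79 = 67.8851
  x_2 = 0.4082·81 + 0.3296·25 + 1.2972·40 + 0.3536·79 = 121.1256
  x_3 = 0.3471·81 + 0.3564·25 + 0.3498·40 + 1.2522·79 = 149.9460
Output multipliers (column sums of L):
  Electronics: 2.4262
  Healthcare: 2.2037
  Energy: 2.2602
  Finance: 2.1276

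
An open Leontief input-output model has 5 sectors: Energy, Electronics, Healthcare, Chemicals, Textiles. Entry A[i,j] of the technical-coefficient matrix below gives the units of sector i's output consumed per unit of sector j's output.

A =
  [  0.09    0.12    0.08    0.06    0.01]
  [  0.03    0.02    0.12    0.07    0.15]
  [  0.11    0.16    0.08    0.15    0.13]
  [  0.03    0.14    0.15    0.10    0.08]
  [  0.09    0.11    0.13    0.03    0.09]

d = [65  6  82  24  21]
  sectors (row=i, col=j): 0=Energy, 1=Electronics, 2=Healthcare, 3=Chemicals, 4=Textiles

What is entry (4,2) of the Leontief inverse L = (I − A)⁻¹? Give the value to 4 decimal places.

L[4,2] = 0.2222

Form M = I − A:
  [  0.91   -0.12   -0.08   -0.06   -0.01]
  [ -0.03    0.98   -0.12   -0.07   -0.15]
  [ -0.11   -0.16    0.92   -0.15   -0.13]
  [ -0.03   -0.14   -0.15    0.90   -0.08]
  [ -0.09   -0.11   -0.13   -0.03    0.91]
Leontief inverse L = M⁻¹:
  [  1.1351    0.1895    0.1535    0.1185    0.0761]
  [  0.0881    1.1092    0.2060    0.1340    0.2250]
  [  0.1884    0.2838    1.2148    0.2452    0.2440]
  [  0.0966    0.2441    0.2594    1.1858    0.1826]
  [  0.1530    0.2014    0.2222    0.1020    1.1745]
Total output x = L · d:
  x_0 = 1.1351·65 + 0.1895·6 + 0.1535·82 + 0.1185·24 + 0.0761·21 = 91.9505
  x_1 = 0.0881·65 + 1.1092·6 + 0.2060·82 + 0.1340·24 + 0.2250·21 = 37.2160
  x_2 = 0.1884·65 + 0.2838·6 + 1.2148·82 + 0.2452·24 + 0.2440·21 = 124.5740
  x_3 = 0.0966·65 + 0.2441·6 + 0.2594·82 + 1.1858·24 + 0.1826·21 = 61.3042
  x_4 = 0.1530·65 + 0.2014·6 + 0.2222·82 + 0.1020·24 + 1.1745·21 = 56.4869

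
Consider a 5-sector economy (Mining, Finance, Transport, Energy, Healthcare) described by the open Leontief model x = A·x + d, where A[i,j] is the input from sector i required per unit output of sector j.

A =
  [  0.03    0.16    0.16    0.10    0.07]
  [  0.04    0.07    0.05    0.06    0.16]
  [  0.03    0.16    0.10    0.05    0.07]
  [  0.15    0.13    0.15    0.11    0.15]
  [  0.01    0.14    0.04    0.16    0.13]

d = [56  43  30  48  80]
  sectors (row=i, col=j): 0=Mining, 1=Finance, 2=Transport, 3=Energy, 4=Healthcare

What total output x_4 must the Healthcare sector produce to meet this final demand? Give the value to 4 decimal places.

131.5783

Form M = I − A:
  [  0.97   -0.16   -0.16   -0.10   -0.07]
  [ -0.04    0.93   -0.05   -0.06   -0.16]
  [ -0.03   -0.16    0.90   -0.05   -0.07]
  [ -0.15   -0.13   -0.15    0.89   -0.15]
  [ -0.01   -0.14   -0.04   -0.16    0.87]
Leontief inverse L = M⁻¹:
  [  1.0815    0.2841    0.2481    0.1891    0.1918]
  [  0.0756    1.1652    0.1126    0.1389    0.2534]
  [  0.0667    0.2536    1.1644    0.1199    0.1664]
  [  0.2159    0.3044    0.2756    1.2395    0.3092]
  [  0.0674    0.2584    0.1252    0.2580    1.2569]
Total output x = L · d:
  x_0 = 1.0815·56 + 0.2841·43 + 0.2481·30 + 0.1891·48 + 0.1918·80 = 104.6460
  x_1 = 0.0756·56 + 1.1652·43 + 0.1126·30 + 0.1389·48 + 0.2534·80 = 84.6574
  x_2 = 0.0667·56 + 0.2536·43 + 1.1644·30 + 0.1199·48 + 0.1664·80 = 68.6434
  x_3 = 0.2159·56 + 0.3044·43 + 0.2756·30 + 1.2395·48 + 0.3092·80 = 117.6805
  x_4 = 0.0674·56 + 0.2584·43 + 0.1252·30 + 0.2580·48 + 1.2569·80 = 131.5783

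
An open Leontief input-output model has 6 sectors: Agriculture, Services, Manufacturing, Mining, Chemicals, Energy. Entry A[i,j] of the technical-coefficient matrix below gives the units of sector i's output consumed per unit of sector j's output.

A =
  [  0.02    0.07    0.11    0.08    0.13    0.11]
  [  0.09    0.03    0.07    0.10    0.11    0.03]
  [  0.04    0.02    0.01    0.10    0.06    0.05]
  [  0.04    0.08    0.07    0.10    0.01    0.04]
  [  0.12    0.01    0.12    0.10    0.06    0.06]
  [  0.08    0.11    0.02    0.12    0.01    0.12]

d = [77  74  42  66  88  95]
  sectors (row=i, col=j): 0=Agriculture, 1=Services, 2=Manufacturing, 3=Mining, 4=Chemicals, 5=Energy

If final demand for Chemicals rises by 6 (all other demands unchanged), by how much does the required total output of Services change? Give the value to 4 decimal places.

Form M = I − A:
  [  0.98   -0.07   -0.11   -0.08   -0.13   -0.11]
  [ -0.09    0.97   -0.07   -0.10   -0.11   -0.03]
  [ -0.04   -0.02    0.99   -0.10   -0.06   -0.05]
  [ -0.04   -0.08   -0.07    0.90   -0.01   -0.04]
  [ -0.12   -0.01   -0.12   -0.10    0.94   -0.06]
  [ -0.08   -0.11   -0.02   -0.12   -0.01    0.88]
Leontief inverse L = M⁻¹:
  [  1.0801    0.1162    0.1651    0.1694    0.1771    0.1681]
  [  0.1354    1.0679    0.1230    0.1720    0.1542    0.0787]
  [  0.0702    0.0490    1.0437    0.1480    0.0845    0.0822]
  [  0.0730    0.1117    0.1045    1.1563    0.0429    0.0744]
  [  0.1643    0.0546    0.1712    0.1781    1.1070    0.1157]
  [  0.1285    0.1610    0.0703    0.2000    0.0557    1.1748]
Total output x = L · d:
  x_0 = 1.0801·77 + 0.1162·74 + 0.1651·42 + 0.1694·66 + 0.1771·88 + 0.1681·95 = 141.4398
  x_1 = 0.1354·77 + 1.0679·74 + 0.1230·42 + 0.1720·66 + 0.1542·88 + 0.0787·95 = 127.0144
  x_2 = 0.0702·77 + 0.0490·74 + 1.0437·42 + 0.1480·66 + 0.0845·88 + 0.0822·95 = 77.8864
  x_3 = 0.0730·77 + 0.1117·74 + 0.1045·42 + 1.1563·66 + 0.0429·88 + 0.0744·95 = 105.4335
  x_4 = 0.1643·77 + 0.0546·74 + 0.1712·42 + 0.1781·66 + 1.1070·88 + 0.1157·95 = 144.0437
  x_5 = 0.1285·77 + 0.1610·74 + 0.0703·42 + 0.2000·66 + 0.0557·88 + 1.1748·95 = 154.4738
Δx_1 = L[1,4] · Δd_4 = 0.1542 · 6 = 0.9253

0.9253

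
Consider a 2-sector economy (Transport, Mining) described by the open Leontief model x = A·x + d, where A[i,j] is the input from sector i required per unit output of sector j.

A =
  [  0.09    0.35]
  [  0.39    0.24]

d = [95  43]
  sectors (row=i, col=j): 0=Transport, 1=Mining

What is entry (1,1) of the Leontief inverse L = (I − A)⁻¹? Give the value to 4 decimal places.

L[1,1] = 1.6393

Form M = I − A:
  [  0.91   -0.35]
  [ -0.39    0.76]
Leontief inverse L = M⁻¹:
  [  1.3691    0.6305]
  [  0.7026    1.6393]
Total output x = L · d:
  x_0 = 1.3691·95 + 0.6305·43 = 157.1789
  x_1 = 0.7026·95 + 1.6393·43 = 137.2365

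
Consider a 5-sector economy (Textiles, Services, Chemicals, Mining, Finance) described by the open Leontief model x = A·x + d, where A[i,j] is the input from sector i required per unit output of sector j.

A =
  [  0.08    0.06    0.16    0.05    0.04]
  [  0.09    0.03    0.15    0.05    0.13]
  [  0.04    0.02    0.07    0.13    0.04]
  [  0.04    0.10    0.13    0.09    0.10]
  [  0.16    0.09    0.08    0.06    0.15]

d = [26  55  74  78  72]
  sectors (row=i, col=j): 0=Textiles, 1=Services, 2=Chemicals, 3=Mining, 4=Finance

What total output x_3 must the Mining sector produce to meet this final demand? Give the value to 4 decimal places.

Form M = I − A:
  [  0.92   -0.06   -0.16   -0.05   -0.04]
  [ -0.09    0.97   -0.15   -0.05   -0.13]
  [ -0.04   -0.02    0.93   -0.13   -0.04]
  [ -0.04   -0.10   -0.13    0.91   -0.10]
  [ -0.16   -0.09   -0.08   -0.06    0.85]
Leontief inverse L = M⁻¹:
  [  1.1266    0.0938    0.2316    0.1061    0.0907]
  [  0.1543    1.0752    0.2327    0.1137    0.1960]
  [  0.0768    0.0539    1.1289    0.1741    0.0855]
  [  0.1042    0.1461    0.2179    1.1552    0.1734]
  [  0.2430    0.1469    0.1899    0.1299    1.2346]
Total output x = L · d:
  x_0 = 1.1266·26 + 0.0938·55 + 0.2316·74 + 0.1061·78 + 0.0907·72 = 66.4019
  x_1 = 0.1543·26 + 1.0752·55 + 0.2327·74 + 0.1137·78 + 0.1960·72 = 103.3555
  x_2 = 0.0768·26 + 0.0539·55 + 1.1289·74 + 0.1741·78 + 0.0855·72 = 108.2279
  x_3 = 0.1042·26 + 0.1461·55 + 0.2179·74 + 1.1552·78 + 0.1734·72 = 129.4599
  x_4 = 0.2430·26 + 0.1469·55 + 0.1899·74 + 0.1299·78 + 1.2346·72 = 127.4731

129.4599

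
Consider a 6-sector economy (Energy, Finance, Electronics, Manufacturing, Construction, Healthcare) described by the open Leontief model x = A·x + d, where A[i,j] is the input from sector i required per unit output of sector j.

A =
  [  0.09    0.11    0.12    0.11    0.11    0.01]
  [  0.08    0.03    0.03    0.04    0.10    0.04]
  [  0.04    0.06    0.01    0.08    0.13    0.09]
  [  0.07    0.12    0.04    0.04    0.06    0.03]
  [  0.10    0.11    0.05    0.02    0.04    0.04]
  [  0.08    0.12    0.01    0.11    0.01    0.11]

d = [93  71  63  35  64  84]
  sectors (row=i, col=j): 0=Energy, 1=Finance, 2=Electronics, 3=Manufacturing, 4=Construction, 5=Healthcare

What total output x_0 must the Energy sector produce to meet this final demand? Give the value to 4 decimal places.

153.6049

Form M = I − A:
  [  0.91   -0.11   -0.12   -0.11   -0.11   -0.01]
  [ -0.08    0.97   -0.03   -0.04   -0.10   -0.04]
  [ -0.04   -0.06    0.99   -0.08   -0.13   -0.09]
  [ -0.07   -0.12   -0.04    0.96   -0.06   -0.03]
  [ -0.10   -0.11   -0.05   -0.02    0.96   -0.04]
  [ -0.08   -0.12   -0.01   -0.11   -0.01    0.89]
Leontief inverse L = M⁻¹:
  [  1.1603    0.1894    0.1629    0.1642    0.1856    0.0519]
  [  0.1245    1.0818    0.0586    0.0746    0.1402    0.0648]
  [  0.0960    0.1252    1.0404    0.1207    0.1738    0.1238]
  [  0.1178    0.1702    0.0690    1.0768    0.1085    0.0571]
  [  0.1484    0.1616    0.0811    0.0610    1.0910    0.0682]
  [  0.1384    0.1871    0.0437    0.1599    0.0632    1.1462]
Total output x = L · d:
  x_0 = 1.1603·93 + 0.1894·71 + 0.1629·63 + 0.1642·35 + 0.1856·64 + 0.0519·84 = 153.6049
  x_1 = 0.1245·93 + 1.0818·71 + 0.0586·63 + 0.0746·35 + 0.1402·64 + 0.0648·84 = 109.1078
  x_2 = 0.0960·93 + 0.1252·71 + 1.0404·63 + 0.1207·35 + 0.1738·64 + 0.1238·84 = 109.1109
  x_3 = 0.1178·93 + 0.1702·71 + 0.0690·63 + 1.0768·35 + 0.1085·64 + 0.0571·84 = 76.8114
  x_4 = 0.1484·93 + 0.1616·71 + 0.0811·63 + 0.0610·35 + 1.0910·64 + 0.0682·84 = 108.0703
  x_5 = 0.1384·93 + 0.1871·71 + 0.0437·63 + 0.1599·35 + 0.0632·64 + 1.1462·84 = 134.8342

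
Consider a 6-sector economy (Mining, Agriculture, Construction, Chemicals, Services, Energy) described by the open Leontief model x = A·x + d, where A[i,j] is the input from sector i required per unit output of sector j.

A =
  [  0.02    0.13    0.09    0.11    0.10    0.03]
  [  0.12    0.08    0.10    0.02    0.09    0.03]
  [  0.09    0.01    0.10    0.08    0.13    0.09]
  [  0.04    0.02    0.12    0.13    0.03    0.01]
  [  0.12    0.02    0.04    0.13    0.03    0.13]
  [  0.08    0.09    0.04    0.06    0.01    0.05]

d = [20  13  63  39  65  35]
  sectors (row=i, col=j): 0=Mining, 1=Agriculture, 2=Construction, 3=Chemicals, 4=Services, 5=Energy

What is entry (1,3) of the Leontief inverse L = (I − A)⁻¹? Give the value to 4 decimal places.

L[1,3] = 0.0918

Form M = I − A:
  [  0.98   -0.13   -0.09   -0.11   -0.10   -0.03]
  [ -0.12    0.92   -0.10   -0.02   -0.09   -0.03]
  [ -0.09   -0.01    0.90   -0.08   -0.13   -0.09]
  [ -0.04   -0.02   -0.12    0.87   -0.03   -0.01]
  [ -0.12   -0.02   -0.04   -0.13    0.97   -0.13]
  [ -0.08   -0.09   -0.04   -0.06   -0.01    0.95]
Leontief inverse L = M⁻¹:
  [  1.0895    0.1708    0.1631    0.1855    0.1566    0.0786]
  [  0.1817    1.1273    0.1658    0.0918    0.1492    0.0784]
  [  0.1555    0.0565    1.1697    0.1661    0.1847    0.1445]
  [  0.0831    0.0454    0.1774    1.1913    0.0739    0.0435]
  [  0.1725    0.0698    0.1078    0.2059    1.0777    0.1675]
  [  0.1226    0.1272    0.0910    0.1087    0.0511    1.0773]
Total output x = L · d:
  x_0 = 1.0895·20 + 0.1708·13 + 0.1631·63 + 0.1855·39 + 0.1566·65 + 0.0786·35 = 54.4508
  x_1 = 0.1817·20 + 1.1273·13 + 0.1658·63 + 0.0918·39 + 0.1492·65 + 0.0784·35 = 44.7584
  x_2 = 0.1555·20 + 0.0565·13 + 1.1697·63 + 0.1661·39 + 0.1847·65 + 0.1445·35 = 101.0749
  x_3 = 0.0831·20 + 0.0454·13 + 0.1774·63 + 1.1913·39 + 0.0739·65 + 0.0435·35 = 66.2140
  x_4 = 0.1725·20 + 0.0698·13 + 0.1078·63 + 0.2059·39 + 1.0777·65 + 0.1675·35 = 95.0968
  x_5 = 0.1226·20 + 0.1272·13 + 0.0910·63 + 0.1087·39 + 0.0511·65 + 1.0773·35 = 55.1064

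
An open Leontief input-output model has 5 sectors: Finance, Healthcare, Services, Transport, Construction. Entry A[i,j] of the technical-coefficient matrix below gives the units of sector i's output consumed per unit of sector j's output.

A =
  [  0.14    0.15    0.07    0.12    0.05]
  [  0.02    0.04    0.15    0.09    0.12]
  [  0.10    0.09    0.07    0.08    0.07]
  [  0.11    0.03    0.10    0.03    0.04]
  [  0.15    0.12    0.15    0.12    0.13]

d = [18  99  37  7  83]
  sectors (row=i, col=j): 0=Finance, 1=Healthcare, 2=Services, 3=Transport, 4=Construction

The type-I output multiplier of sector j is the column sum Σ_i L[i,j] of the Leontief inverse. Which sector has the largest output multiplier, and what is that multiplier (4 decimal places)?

Services (1.9967)

Form M = I − A:
  [  0.86   -0.15   -0.07   -0.12   -0.05]
  [ -0.02    0.96   -0.15   -0.09   -0.12]
  [ -0.10   -0.09    0.93   -0.08   -0.07]
  [ -0.11   -0.03   -0.10    0.97   -0.04]
  [ -0.15   -0.12   -0.15   -0.12    0.87]
Leontief inverse L = M⁻¹:
  [  1.2364    0.2316    0.1728    0.2043    0.1263]
  [  0.1054    1.1081    0.2335    0.1580    0.1849]
  [  0.1794    0.1570    1.1512    0.1480    0.1314]
  [  0.1736    0.0863    0.1571    1.0838    0.0843]
  [  0.2826    0.2317    0.2821    0.2320    1.2310]
Total output x = L · d:
  x_0 = 1.2364·18 + 0.2316·99 + 0.1728·37 + 0.2043·7 + 0.1263·83 = 63.4840
  x_1 = 0.1054·18 + 1.1081·99 + 0.2335·37 + 0.1580·7 + 0.1849·83 = 136.6909
  x_2 = 0.1794·18 + 0.1570·99 + 1.1512·37 + 0.1480·7 + 0.1314·83 = 73.3058
  x_3 = 0.1736·18 + 0.0863·99 + 0.1571·37 + 1.0838·7 + 0.0843·83 = 32.0671
  x_4 = 0.2826·18 + 0.2317·99 + 0.2821·37 + 0.2320·7 + 1.2310·83 = 142.2637
Output multipliers (column sums of L):
  Finance: 1.9774
  Healthcare: 1.8146
  Services: 1.9967
  Transport: 1.8261
  Construction: 1.7580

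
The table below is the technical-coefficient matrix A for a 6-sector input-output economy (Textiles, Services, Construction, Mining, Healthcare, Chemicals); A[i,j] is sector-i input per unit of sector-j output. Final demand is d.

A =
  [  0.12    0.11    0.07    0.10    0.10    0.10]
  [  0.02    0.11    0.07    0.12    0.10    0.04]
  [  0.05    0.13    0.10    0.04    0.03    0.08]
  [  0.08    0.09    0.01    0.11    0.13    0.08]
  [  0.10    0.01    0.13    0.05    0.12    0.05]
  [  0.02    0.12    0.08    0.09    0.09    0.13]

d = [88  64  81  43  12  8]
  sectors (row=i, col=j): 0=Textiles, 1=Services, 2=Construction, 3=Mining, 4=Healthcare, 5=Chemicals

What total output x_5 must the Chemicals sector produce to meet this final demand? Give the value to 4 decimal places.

Form M = I − A:
  [  0.88   -0.11   -0.07   -0.10   -0.10   -0.10]
  [ -0.02    0.89   -0.07   -0.12   -0.10   -0.04]
  [ -0.05   -0.13    0.90   -0.04   -0.03   -0.08]
  [ -0.08   -0.09   -0.01    0.89   -0.13   -0.08]
  [ -0.10   -0.01   -0.13   -0.05    0.88   -0.05]
  [ -0.02   -0.12   -0.08   -0.09   -0.09    0.87]
Leontief inverse L = M⁻¹:
  [  1.1980    0.2207    0.1611    0.2034    0.2166    0.1938]
  [  0.0764    1.1892    0.1371    0.1963    0.1882    0.1049]
  [  0.0967    0.2142    1.1648    0.1127    0.1065    0.1445]
  [  0.1476    0.1755    0.0859    1.1966    0.2324    0.1563]
  [  0.1642    0.0925    0.2059    0.1201    1.2028    0.1222]
  [  0.0792    0.2165    0.1599    0.1783    0.1892    1.2105]
Total output x = L · d:
  x_0 = 1.1980·88 + 0.2207·64 + 0.1611·81 + 0.2034·43 + 0.2166·12 + 0.1938·8 = 145.5011
  x_1 = 0.0764·88 + 1.1892·64 + 0.1371·81 + 0.1963·43 + 0.1882·12 + 0.1049·8 = 105.4801
  x_2 = 0.0967·88 + 0.2142·64 + 1.1648·81 + 0.1127·43 + 0.1065·12 + 0.1445·8 = 123.8390
  x_3 = 0.1476·88 + 0.1755·64 + 0.0859·81 + 1.1966·43 + 0.2324·12 + 0.1563·8 = 86.6684
  x_4 = 0.1642·88 + 0.0925·64 + 0.2059·81 + 0.1201·43 + 1.2028·12 + 0.1222·8 = 57.6222
  x_5 = 0.0792·88 + 0.2165·64 + 0.1599·81 + 0.1783·43 + 0.1892·12 + 1.2105·8 = 53.4034

53.4034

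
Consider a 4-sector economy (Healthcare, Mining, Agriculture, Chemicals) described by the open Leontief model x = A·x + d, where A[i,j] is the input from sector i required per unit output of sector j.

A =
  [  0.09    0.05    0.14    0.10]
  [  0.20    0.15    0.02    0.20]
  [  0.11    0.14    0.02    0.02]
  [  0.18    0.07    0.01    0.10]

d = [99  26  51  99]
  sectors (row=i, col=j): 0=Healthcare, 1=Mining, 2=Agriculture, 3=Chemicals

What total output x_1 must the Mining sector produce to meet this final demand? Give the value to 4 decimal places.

Form M = I − A:
  [  0.91   -0.05   -0.14   -0.10]
  [ -0.20    0.85   -0.02   -0.20]
  [ -0.11   -0.14    0.98   -0.02]
  [ -0.18   -0.07   -0.01    0.90]
Leontief inverse L = M⁻¹:
  [  1.1754    0.1105    0.1718    0.1590]
  [  0.3430    1.2353    0.0774    0.3143]
  [  0.1863    0.1913    1.0518    0.0866]
  [  0.2638    0.1203    0.0521    1.1683]
Total output x = L · d:
  x_0 = 1.1754·99 + 0.1105·26 + 0.1718·51 + 0.1590·99 = 143.7395
  x_1 = 0.3430·99 + 1.2353·26 + 0.0774·51 + 0.3143·99 = 101.1457
  x_2 = 0.1863·99 + 0.1913·26 + 1.0518·51 + 0.0866·99 = 85.6358
  x_3 = 0.2638·99 + 0.1203·26 + 0.0521·51 + 1.1683·99 = 147.5663

101.1457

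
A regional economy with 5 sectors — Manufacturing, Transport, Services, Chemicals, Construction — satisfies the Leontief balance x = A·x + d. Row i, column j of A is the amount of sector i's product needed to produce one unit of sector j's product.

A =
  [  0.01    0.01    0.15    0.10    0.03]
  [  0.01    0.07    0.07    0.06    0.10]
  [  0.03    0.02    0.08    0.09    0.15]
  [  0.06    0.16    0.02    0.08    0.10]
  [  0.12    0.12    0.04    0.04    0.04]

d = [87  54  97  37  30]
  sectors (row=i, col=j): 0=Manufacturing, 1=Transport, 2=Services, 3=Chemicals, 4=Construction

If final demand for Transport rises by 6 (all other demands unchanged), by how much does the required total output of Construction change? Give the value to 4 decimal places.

0.9425

Form M = I − A:
  [  0.99   -0.01   -0.15   -0.10   -0.03]
  [ -0.01    0.93   -0.07   -0.06   -0.10]
  [ -0.03   -0.02    0.92   -0.09   -0.15]
  [ -0.06   -0.16   -0.02    0.92   -0.10]
  [ -0.12   -0.12   -0.04   -0.04    0.96]
Leontief inverse L = M⁻¹:
  [  1.0339    0.0487    0.1787    0.1365    0.0795]
  [  0.0370    1.1120    0.0988    0.0924    0.1421]
  [  0.0663    0.0724    1.1147    0.1295    0.1973]
  [  0.0906    0.2152    0.0622    1.1235    0.1520]
  [  0.1404    0.1571    0.0837    0.0808    1.0839]
Total output x = L · d:
  x_0 = 1.0339·87 + 0.0487·54 + 0.1787·97 + 0.1365·37 + 0.0795·30 = 117.3517
  x_1 = 0.0370·87 + 1.1120·54 + 0.0988·97 + 0.0924·37 + 0.1421·30 = 80.5396
  x_2 = 0.0663·87 + 0.0724·54 + 1.1147·97 + 0.1295·37 + 0.1973·30 = 128.5110
  x_3 = 0.0906·87 + 0.2152·54 + 0.0622·97 + 1.1235·37 + 0.1520·30 = 71.6634
  x_4 = 0.1404·87 + 0.1571·54 + 0.0837·97 + 0.0808·37 + 1.0839·30 = 64.3270
Δx_4 = L[4,1] · Δd_1 = 0.1571 · 6 = 0.9425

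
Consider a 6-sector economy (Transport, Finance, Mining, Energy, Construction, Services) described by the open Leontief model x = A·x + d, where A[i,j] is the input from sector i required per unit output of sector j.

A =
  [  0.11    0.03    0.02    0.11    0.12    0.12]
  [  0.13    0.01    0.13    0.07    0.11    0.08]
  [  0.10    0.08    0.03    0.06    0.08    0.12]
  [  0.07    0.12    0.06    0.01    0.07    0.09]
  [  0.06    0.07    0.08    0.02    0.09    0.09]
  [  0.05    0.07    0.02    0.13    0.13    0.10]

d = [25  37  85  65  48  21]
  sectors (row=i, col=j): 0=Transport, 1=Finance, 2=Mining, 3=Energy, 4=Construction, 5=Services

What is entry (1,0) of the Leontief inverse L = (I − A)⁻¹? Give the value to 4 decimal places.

Form M = I − A:
  [  0.89   -0.03   -0.02   -0.11   -0.12   -0.12]
  [ -0.13    0.99   -0.13   -0.07   -0.11   -0.08]
  [ -0.10   -0.08    0.97   -0.06   -0.08   -0.12]
  [ -0.07   -0.12   -0.06    0.99   -0.07   -0.09]
  [ -0.06   -0.07   -0.08   -0.02    0.91   -0.09]
  [ -0.05   -0.07   -0.02   -0.13   -0.13    0.90]
Leontief inverse L = M⁻¹:
  [  1.1857    0.0935    0.0702    0.1753    0.2180    0.2151]
  [  0.2125    1.0755    0.1782    0.1387    0.2105    0.1826]
  [  0.1742    0.1347    1.0789    0.1252    0.1736    0.2089]
  [  0.1403    0.1655    0.1075    1.0694    0.1545    0.1701]
  [  0.1252    0.1175    0.1230    0.0754    1.1702    0.1681]
  [  0.1246    0.1327    0.0750    0.1887    0.2237    1.1908]
Total output x = L · d:
  x_0 = 1.1857·25 + 0.0935·37 + 0.0702·85 + 0.1753·65 + 0.2180·48 + 0.2151·21 = 65.4462
  x_1 = 0.2125·25 + 1.0755·37 + 0.1782·85 + 0.1387·65 + 0.2105·48 + 0.1826·21 = 83.2083
  x_2 = 0.1742·25 + 0.1347·37 + 1.0789·85 + 0.1252·65 + 0.1736·48 + 0.2089·21 = 121.9065
  x_3 = 0.1403·25 + 0.1655·37 + 0.1075·85 + 1.0694·65 + 0.1545·48 + 0.1701·21 = 99.2676
  x_4 = 0.1252·25 + 0.1175·37 + 0.1230·85 + 0.0754·65 + 1.1702·48 + 0.1681·21 = 82.5342
  x_5 = 0.1246·25 + 0.1327·37 + 0.0750·85 + 0.1887·65 + 0.2237·48 + 1.1908·21 = 62.4103

L[1,0] = 0.2125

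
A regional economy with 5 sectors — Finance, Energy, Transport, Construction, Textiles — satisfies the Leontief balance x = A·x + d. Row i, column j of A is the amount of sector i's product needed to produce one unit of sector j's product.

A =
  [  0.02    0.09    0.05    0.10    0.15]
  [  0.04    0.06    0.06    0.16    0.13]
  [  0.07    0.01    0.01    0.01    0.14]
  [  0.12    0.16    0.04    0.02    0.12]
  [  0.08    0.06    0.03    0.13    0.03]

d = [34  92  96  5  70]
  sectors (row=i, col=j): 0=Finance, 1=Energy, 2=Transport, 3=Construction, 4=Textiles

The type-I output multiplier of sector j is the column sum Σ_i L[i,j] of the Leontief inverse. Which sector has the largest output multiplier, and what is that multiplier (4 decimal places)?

Textiles (1.8903)

Form M = I − A:
  [  0.98   -0.09   -0.05   -0.10   -0.15]
  [ -0.04    0.94   -0.06   -0.16   -0.13]
  [ -0.07   -0.01    0.99   -0.01   -0.14]
  [ -0.12   -0.16   -0.04    0.98   -0.12]
  [ -0.08   -0.06   -0.03   -0.13    0.97]
Leontief inverse L = M⁻¹:
  [  1.0692    0.1445    0.0758    0.1621    0.2157]
  [  0.0962    1.1248    0.0882    0.2217    0.2058]
  [  0.0951    0.0396    1.0246    0.0497    0.1740]
  [  0.1651    0.2166    0.0720    1.1000    0.2010]
  [  0.1192    0.1118    0.0531    0.1760    1.0938]
Total output x = L · d:
  x_0 = 1.0692·34 + 0.1445·92 + 0.0758·96 + 0.1621·5 + 0.2157·70 = 72.8400
  x_1 = 0.0962·34 + 1.1248·92 + 0.0882·96 + 0.2217·5 + 0.2058·70 = 130.7358
  x_2 = 0.0951·34 + 0.0396·92 + 1.0246·96 + 0.0497·5 + 0.1740·70 = 117.6651
  x_3 = 0.1651·34 + 0.2166·92 + 0.0720·96 + 1.1000·5 + 0.2010·70 = 52.0303
  x_4 = 0.1192·34 + 0.1118·92 + 0.0531·96 + 0.1760·5 + 1.0938·70 = 96.8714
Output multipliers (column sums of L):
  Finance: 1.5447
  Energy: 1.6373
  Transport: 1.3137
  Construction: 1.7095
  Textiles: 1.8903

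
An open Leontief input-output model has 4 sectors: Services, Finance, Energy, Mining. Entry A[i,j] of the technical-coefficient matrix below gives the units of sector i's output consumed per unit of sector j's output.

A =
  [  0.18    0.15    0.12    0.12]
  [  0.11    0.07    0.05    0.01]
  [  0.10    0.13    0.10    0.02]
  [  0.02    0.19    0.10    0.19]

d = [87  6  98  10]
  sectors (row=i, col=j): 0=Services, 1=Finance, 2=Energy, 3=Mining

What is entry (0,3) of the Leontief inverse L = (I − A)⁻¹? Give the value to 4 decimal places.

L[0,3] = 0.1993

Form M = I − A:
  [  0.82   -0.15   -0.12   -0.12]
  [ -0.11    0.93   -0.05   -0.01]
  [ -0.10   -0.13    0.90   -0.02]
  [ -0.02   -0.19   -0.10    0.81]
Leontief inverse L = M⁻¹:
  [  1.2871    0.2776    0.2092    0.1993]
  [  0.1623    1.1220    0.0884    0.0401]
  [  0.1685    0.1995    1.1509    0.0558]
  [  0.0906    0.2947    0.1680    1.2558]
Total output x = L · d:
  x_0 = 1.2871·87 + 0.2776·6 + 0.2092·98 + 0.1993·10 = 136.1363
  x_1 = 0.1623·87 + 1.1220·6 + 0.0884·98 + 0.0401·10 = 29.9156
  x_2 = 0.1685·87 + 0.1995·6 + 1.1509·98 + 0.0558·10 = 129.1957
  x_3 = 0.0906·87 + 0.2947·6 + 0.1680·98 + 1.2558·10 = 38.6744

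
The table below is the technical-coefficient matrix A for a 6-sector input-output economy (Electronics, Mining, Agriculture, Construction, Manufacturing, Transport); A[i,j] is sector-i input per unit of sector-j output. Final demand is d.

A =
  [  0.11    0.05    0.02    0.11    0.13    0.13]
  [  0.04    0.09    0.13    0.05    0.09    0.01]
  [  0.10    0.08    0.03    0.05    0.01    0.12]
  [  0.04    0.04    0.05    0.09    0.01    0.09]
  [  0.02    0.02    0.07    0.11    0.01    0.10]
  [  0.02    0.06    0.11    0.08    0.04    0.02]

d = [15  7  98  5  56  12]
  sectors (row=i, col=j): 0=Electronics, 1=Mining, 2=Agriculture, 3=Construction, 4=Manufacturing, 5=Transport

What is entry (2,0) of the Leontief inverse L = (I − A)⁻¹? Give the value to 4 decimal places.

L[2,0] = 0.1357

Form M = I − A:
  [  0.89   -0.05   -0.02   -0.11   -0.13   -0.13]
  [ -0.04    0.91   -0.13   -0.05   -0.09   -0.01]
  [ -0.10   -0.08    0.97   -0.05   -0.01   -0.12]
  [ -0.04   -0.04   -0.05    0.91   -0.01   -0.09]
  [ -0.02   -0.02   -0.07   -0.11    0.99   -0.10]
  [ -0.02   -0.06   -0.11   -0.08   -0.04    0.98]
Leontief inverse L = M⁻¹:
  [  1.1537    0.0956    0.0811    0.1873    0.1709    0.1986]
  [  0.0790    1.1299    0.1742    0.1012    0.1185    0.0647]
  [  0.1357    0.1186    1.0770    0.1023    0.0472    0.1653]
  [  0.0672    0.0701    0.0859    1.1307    0.0326    0.1273]
  [  0.0471    0.0502    0.1054    0.1508    1.0290    0.1385]
  [  0.0510    0.0922    0.1445    0.1200    0.0607    1.0630]
Total output x = L · d:
  x_0 = 1.1537·15 + 0.0956·7 + 0.0811·98 + 0.1873·5 + 0.1709·56 + 0.1986·12 = 38.8155
  x_1 = 0.0790·15 + 1.1299·7 + 0.1742·98 + 0.1012·5 + 0.1185·56 + 0.0647·12 = 34.0805
  x_2 = 0.1357·15 + 0.1186·7 + 1.0770·98 + 0.1023·5 + 0.0472·56 + 0.1653·12 = 113.5546
  x_3 = 0.0672·15 + 0.0701·7 + 0.0859·98 + 1.1307·5 + 0.0326·56 + 0.1273·12 = 18.9204
  x_4 = 0.0471·15 + 0.0502·7 + 0.1054·98 + 0.1508·5 + 1.0290·56 + 0.1385·12 = 71.4353
  x_5 = 0.0510·15 + 0.0922·7 + 0.1445·98 + 0.1200·5 + 0.0607·56 + 1.0630·12 = 32.3298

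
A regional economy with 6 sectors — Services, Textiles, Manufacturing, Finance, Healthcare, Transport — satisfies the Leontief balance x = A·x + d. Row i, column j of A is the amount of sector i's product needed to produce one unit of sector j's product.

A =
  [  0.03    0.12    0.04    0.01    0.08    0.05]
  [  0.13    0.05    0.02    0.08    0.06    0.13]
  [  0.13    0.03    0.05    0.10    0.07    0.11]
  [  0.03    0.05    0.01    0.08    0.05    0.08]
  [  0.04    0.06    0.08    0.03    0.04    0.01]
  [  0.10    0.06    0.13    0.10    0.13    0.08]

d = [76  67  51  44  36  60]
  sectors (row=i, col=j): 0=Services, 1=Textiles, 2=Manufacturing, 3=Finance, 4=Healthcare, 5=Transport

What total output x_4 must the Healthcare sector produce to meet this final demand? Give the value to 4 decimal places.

60.5963

Form M = I − A:
  [  0.97   -0.12   -0.04   -0.01   -0.08   -0.05]
  [ -0.13    0.95   -0.02   -0.08   -0.06   -0.13]
  [ -0.13   -0.03    0.95   -0.10   -0.07   -0.11]
  [ -0.03   -0.05   -0.01    0.92   -0.05   -0.08]
  [ -0.04   -0.06   -0.08   -0.03    0.96   -0.01]
  [ -0.10   -0.06   -0.13   -0.10   -0.13    0.92]
Leontief inverse L = M⁻¹:
  [  1.0774    0.1544    0.0721    0.0471    0.1199    0.0944]
  [  0.1855    1.1045    0.0682    0.1298    0.1215    0.1869]
  [  0.1860    0.0850    1.0979    0.1513    0.1315    0.1680]
  [  0.0664    0.0813    0.0397    1.1147    0.0875    0.1177]
  [  0.0759    0.0864    0.1019    0.0592    1.0700    0.0453]
  [  0.1734    0.1219    0.1862    0.1645    0.2003    1.1523]
Total output x = L · d:
  x_0 = 1.0774·76 + 0.1544·67 + 0.0721·51 + 0.0471·44 + 0.1199·36 + 0.0944·60 = 107.9630
  x_1 = 0.1855·76 + 1.1045·67 + 0.0682·51 + 0.1298·44 + 0.1215·36 + 0.1869·60 = 112.8789
  x_2 = 0.1860·76 + 0.0850·67 + 1.0979·51 + 0.1513·44 + 0.1315·36 + 0.1680·60 = 97.2932
  x_3 = 0.0664·76 + 0.0813·67 + 0.0397·51 + 1.1147·44 + 0.0875·36 + 0.1177·60 = 71.7823
  x_4 = 0.0759·76 + 0.0864·67 + 0.1019·51 + 0.0592·44 + 1.0700·36 + 0.0453·60 = 60.5963
  x_5 = 0.1734·76 + 0.1219·67 + 0.1862·51 + 0.1645·44 + 0.2003·36 + 1.1523·60 = 114.4271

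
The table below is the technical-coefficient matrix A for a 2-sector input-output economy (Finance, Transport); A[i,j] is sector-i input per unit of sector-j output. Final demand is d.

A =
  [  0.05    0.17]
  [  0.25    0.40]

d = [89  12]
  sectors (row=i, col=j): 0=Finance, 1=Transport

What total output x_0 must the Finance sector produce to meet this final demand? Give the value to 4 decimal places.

105.0995

Form M = I − A:
  [  0.95   -0.17]
  [ -0.25    0.60]
Leontief inverse L = M⁻¹:
  [  1.1374    0.3223]
  [  0.4739    1.8009]
Total output x = L · d:
  x_0 = 1.1374·89 + 0.3223·12 = 105.0995
  x_1 = 0.4739·89 + 1.8009·12 = 63.7915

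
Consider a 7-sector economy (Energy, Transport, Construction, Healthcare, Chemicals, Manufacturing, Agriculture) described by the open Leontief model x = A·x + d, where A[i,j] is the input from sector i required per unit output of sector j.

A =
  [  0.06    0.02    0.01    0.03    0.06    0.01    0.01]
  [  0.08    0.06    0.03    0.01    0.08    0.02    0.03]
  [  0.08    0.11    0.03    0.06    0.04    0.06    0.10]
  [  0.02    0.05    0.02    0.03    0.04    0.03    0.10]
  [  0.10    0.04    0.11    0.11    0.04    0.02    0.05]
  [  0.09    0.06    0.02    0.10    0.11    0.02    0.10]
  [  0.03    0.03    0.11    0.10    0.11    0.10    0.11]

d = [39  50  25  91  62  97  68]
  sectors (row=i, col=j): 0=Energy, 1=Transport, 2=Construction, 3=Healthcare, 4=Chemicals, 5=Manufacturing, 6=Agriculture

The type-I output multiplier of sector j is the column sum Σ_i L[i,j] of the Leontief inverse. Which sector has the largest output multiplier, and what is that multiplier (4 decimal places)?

Agriculture (1.8337)

Form M = I − A:
  [  0.94   -0.02   -0.01   -0.03   -0.06   -0.01   -0.01]
  [ -0.08    0.94   -0.03   -0.01   -0.08   -0.02   -0.03]
  [ -0.08   -0.11    0.97   -0.06   -0.04   -0.06   -0.10]
  [ -0.02   -0.05   -0.02    0.97   -0.04   -0.03   -0.10]
  [ -0.10   -0.04   -0.11   -0.11    0.96   -0.02   -0.05]
  [ -0.09   -0.06   -0.02   -0.10   -0.11    0.98   -0.10]
  [ -0.03   -0.03   -0.11   -0.10   -0.11   -0.10    0.89]
Leontief inverse L = M⁻¹:
  [  1.0811    0.0341    0.0258    0.0493    0.0790    0.0193    0.0283]
  [  0.1152    1.0840    0.0558    0.0408    0.1125    0.0363    0.0591]
  [  0.1300    0.1486    1.0696    0.1081    0.0977    0.0909    0.1545]
  [  0.0512    0.0748    0.0505    1.0651    0.0780    0.0535    0.1388]
  [  0.1461    0.0808    0.1434    0.1534    1.0875    0.0495    0.1044]
  [  0.1404    0.0980    0.0658    0.1527    0.1645    1.0519    0.1569]
  [  0.0960    0.0855    0.1657    0.1722    0.1802    0.1434    1.1918]
Total output x = L · d:
  x_0 = 1.0811·39 + 0.0341·50 + 0.0258·25 + 0.0493·91 + 0.0790·62 + 0.0193·97 + 0.0283·68 = 57.6978
  x_1 = 0.1152·39 + 1.0840·50 + 0.0558·25 + 0.0408·91 + 0.1125·62 + 0.0363·97 + 0.0591·68 = 78.3046
  x_2 = 0.1300·39 + 0.1486·50 + 1.0696·25 + 0.1081·91 + 0.0977·62 + 0.0909·97 + 0.1545·68 = 74.4541
  x_3 = 0.0512·39 + 0.0748·50 + 0.0505·25 + 1.0651·91 + 0.0780·62 + 0.0535·97 + 0.1388·68 = 123.3834
  x_4 = 0.1461·39 + 0.0808·50 + 0.1434·25 + 0.1534·91 + 1.0875·62 + 0.0495·97 + 0.1044·68 = 106.6020
  x_5 = 0.1404·39 + 0.0980·50 + 0.0658·25 + 0.1527·91 + 0.1645·62 + 1.0519·97 + 0.1569·68 = 148.8161
  x_6 = 0.0960·39 + 0.0855·50 + 0.1657·25 + 0.1722·91 + 0.1802·62 + 0.1434·97 + 1.1918·68 = 133.9508
Output multipliers (column sums of L):
  Energy: 1.7600
  Transport: 1.6057
  Construction: 1.5764
  Healthcare: 1.7415
  Chemicals: 1.7994
  Manufacturing: 1.4448
  Agriculture: 1.8337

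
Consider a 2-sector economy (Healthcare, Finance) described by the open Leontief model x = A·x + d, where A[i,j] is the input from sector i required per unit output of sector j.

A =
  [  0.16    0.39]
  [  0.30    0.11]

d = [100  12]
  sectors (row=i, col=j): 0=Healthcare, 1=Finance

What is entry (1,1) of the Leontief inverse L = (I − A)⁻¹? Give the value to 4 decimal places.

Form M = I − A:
  [  0.84   -0.39]
  [ -0.30    0.89]
Leontief inverse L = M⁻¹:
  [  1.4114    0.6185]
  [  0.4757    1.3321]
Total output x = L · d:
  x_0 = 1.4114·100 + 0.6185·12 = 148.5569
  x_1 = 0.4757·100 + 1.3321·12 = 63.5585

L[1,1] = 1.3321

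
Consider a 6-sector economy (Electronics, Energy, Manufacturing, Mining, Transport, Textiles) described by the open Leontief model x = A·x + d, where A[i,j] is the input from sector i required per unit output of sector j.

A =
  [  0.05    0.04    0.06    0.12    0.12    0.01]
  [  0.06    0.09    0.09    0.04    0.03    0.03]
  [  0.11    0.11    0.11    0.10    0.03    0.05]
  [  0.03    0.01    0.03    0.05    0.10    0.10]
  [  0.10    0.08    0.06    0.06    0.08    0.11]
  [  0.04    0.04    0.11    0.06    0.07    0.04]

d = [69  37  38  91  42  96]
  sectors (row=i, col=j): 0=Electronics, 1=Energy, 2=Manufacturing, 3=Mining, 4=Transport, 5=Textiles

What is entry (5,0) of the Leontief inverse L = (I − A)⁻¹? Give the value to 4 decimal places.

L[5,0] = 0.0839

Form M = I − A:
  [  0.95   -0.04   -0.06   -0.12   -0.12   -0.01]
  [ -0.06    0.91   -0.09   -0.04   -0.03   -0.03]
  [ -0.11   -0.11    0.89   -0.10   -0.03   -0.05]
  [ -0.03   -0.01   -0.03    0.95   -0.10   -0.10]
  [ -0.10   -0.08   -0.06   -0.06    0.92   -0.11]
  [ -0.04   -0.04   -0.11   -0.06   -0.07    0.96]
Leontief inverse L = M⁻¹:
  [  1.0957    0.0804    0.1062    0.1674    0.1715    0.0565]
  [  0.0993    1.1291    0.1356    0.0824    0.0677    0.0597]
  [  0.1650    0.1631    1.1746    0.1631    0.0901    0.0953]
  [  0.0658    0.0418    0.0715    1.0877    0.1408    0.1351]
  [  0.1528    0.1300    0.1235    0.1196    1.1400    0.1552]
  [  0.0839    0.0812    0.1581    0.1058    0.1122    1.0772]
Total output x = L · d:
  x_0 = 1.0957·69 + 0.0804·37 + 0.1062·38 + 0.1674·91 + 0.1715·42 + 0.0565·96 = 110.4772
  x_1 = 0.0993·69 + 1.1291·37 + 0.1356·38 + 0.0824·91 + 0.0677·42 + 0.0597·96 = 69.8539
  x_2 = 0.1650·69 + 0.1631·37 + 1.1746·38 + 0.1631·91 + 0.0901·42 + 0.0953·96 = 89.8224
  x_3 = 0.0658·69 + 0.0418·37 + 0.0715·38 + 1.0877·91 + 0.1408·42 + 0.1351·96 = 126.6666
  x_4 = 0.1528·69 + 0.1300·37 + 0.1235·38 + 0.1196·91 + 1.1400·42 + 0.1552·96 = 93.7026
  x_5 = 0.0839·69 + 0.0812·37 + 0.1581·38 + 0.1058·91 + 0.1122·42 + 1.0772·96 = 132.5551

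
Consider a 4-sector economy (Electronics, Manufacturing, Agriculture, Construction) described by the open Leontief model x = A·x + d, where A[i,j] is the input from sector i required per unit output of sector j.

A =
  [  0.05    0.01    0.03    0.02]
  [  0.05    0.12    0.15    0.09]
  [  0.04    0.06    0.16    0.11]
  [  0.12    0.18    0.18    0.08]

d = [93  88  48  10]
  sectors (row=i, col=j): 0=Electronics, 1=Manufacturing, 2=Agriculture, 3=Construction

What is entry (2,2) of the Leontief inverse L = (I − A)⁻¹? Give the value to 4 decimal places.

Form M = I − A:
  [  0.95   -0.01   -0.03   -0.02]
  [ -0.05    0.88   -0.15   -0.09]
  [ -0.04   -0.06    0.84   -0.11]
  [ -0.12   -0.18   -0.18    0.92]
Leontief inverse L = M⁻¹:
  [  1.0597    0.0217    0.0483    0.0309]
  [  0.0913    1.1843    0.2463    0.1473]
  [  0.0795    0.1194    1.2495    0.1628]
  [  0.1716    0.2579    0.2990    1.1517]
Total output x = L · d:
  x_0 = 1.0597·93 + 0.0217·88 + 0.0483·48 + 0.0309·10 = 103.0901
  x_1 = 0.0913·93 + 1.1843·88 + 0.2463·48 + 0.1473·10 = 126.0080
  x_2 = 0.0795·93 + 0.1194·88 + 1.2495·48 + 0.1628·10 = 79.5021
  x_3 = 0.1716·93 + 0.2579·88 + 0.2990·48 + 1.1517·10 = 64.5246

L[2,2] = 1.2495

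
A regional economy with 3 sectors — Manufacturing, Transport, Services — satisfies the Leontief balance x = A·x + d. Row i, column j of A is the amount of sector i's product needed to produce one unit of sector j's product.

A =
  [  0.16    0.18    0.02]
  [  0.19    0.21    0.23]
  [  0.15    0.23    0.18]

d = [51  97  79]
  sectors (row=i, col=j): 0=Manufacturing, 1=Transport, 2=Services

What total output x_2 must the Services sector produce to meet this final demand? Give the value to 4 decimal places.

171.6813

Form M = I − A:
  [  0.84   -0.18   -0.02]
  [ -0.19    0.79   -0.23]
  [ -0.15   -0.23    0.82]
Leontief inverse L = M⁻¹:
  [  1.2871    0.3293    0.1238]
  [  0.4117    1.4837    0.4262]
  [  0.3509    0.4764    1.3617]
Total output x = L · d:
  x_0 = 1.2871·51 + 0.3293·97 + 0.1238·79 = 107.3565
  x_1 = 0.4117·51 + 1.4837·97 + 0.4262·79 = 198.5879
  x_2 = 0.3509·51 + 0.4764·97 + 1.3617·79 = 171.6813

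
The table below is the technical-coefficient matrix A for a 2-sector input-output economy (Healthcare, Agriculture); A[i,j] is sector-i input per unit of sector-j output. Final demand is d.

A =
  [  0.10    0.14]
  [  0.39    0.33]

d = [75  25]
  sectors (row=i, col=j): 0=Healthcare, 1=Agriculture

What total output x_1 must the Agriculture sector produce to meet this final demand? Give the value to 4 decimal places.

94.3654

Form M = I − A:
  [  0.90   -0.14]
  [ -0.39    0.67]
Leontief inverse L = M⁻¹:
  [  1.2217    0.2553]
  [  0.7112    1.6411]
Total output x = L · d:
  x_0 = 1.2217·75 + 0.2553·25 = 98.0124
  x_1 = 0.7112·75 + 1.6411·25 = 94.3654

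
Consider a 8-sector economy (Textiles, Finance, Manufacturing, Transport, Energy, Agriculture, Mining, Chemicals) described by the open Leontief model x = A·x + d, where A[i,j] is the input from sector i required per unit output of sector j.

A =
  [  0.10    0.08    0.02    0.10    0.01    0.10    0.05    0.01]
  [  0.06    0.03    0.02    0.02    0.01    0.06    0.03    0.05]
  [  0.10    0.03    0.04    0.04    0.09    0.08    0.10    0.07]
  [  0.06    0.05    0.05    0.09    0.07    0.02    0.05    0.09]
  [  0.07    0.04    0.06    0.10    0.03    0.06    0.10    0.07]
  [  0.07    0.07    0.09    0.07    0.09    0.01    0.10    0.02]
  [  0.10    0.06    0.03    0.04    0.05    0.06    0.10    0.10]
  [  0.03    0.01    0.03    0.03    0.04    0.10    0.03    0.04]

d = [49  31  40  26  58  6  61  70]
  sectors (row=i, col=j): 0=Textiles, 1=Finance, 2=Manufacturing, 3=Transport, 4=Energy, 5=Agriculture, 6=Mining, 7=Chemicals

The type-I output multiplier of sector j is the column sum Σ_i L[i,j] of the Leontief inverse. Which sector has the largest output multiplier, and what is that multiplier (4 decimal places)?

Form M = I − A:
  [  0.90   -0.08   -0.02   -0.10   -0.01   -0.10   -0.05   -0.01]
  [ -0.06    0.97   -0.02   -0.02   -0.01   -0.06   -0.03   -0.05]
  [ -0.10   -0.03    0.96   -0.04   -0.09   -0.08   -0.10   -0.07]
  [ -0.06   -0.05   -0.05    0.91   -0.07   -0.02   -0.05   -0.09]
  [ -0.07   -0.04   -0.06   -0.10    0.97   -0.06   -0.10   -0.07]
  [ -0.07   -0.07   -0.09   -0.07   -0.09    0.99   -0.10   -0.02]
  [ -0.10   -0.06   -0.03   -0.04   -0.05   -0.06    0.90   -0.10]
  [ -0.03   -0.01   -0.03   -0.03   -0.04   -0.10   -0.03    0.96]
Leontief inverse L = M⁻¹:
  [  1.1658    0.1261    0.0574    0.1571    0.0516    0.1485    0.1082    0.0558]
  [  0.0980    1.0558    0.0419    0.0520    0.0345    0.0919    0.0647    0.0751]
  [  0.1788    0.0821    1.0843    0.1073    0.1387    0.1446    0.1748    0.1266]
  [  0.1232    0.0901    0.0859    1.1456    0.1112    0.0755    0.1085    0.1406]
  [  0.1442    0.0883    0.1012    0.1617    1.0795    0.1199    0.1687    0.1274]
  [  0.1464    0.1172    0.1291    0.1318    0.1357    1.0717    0.1705    0.0794]
  [  0.1735    0.1083    0.0699    0.1008    0.0946    0.1237    1.1671    0.1530]
  [  0.0736    0.0396    0.0587    0.0682    0.0719    0.1330    0.0742    1.0709]
Total output x = L · d:
  x_0 = 1.1658·49 + 0.1261·31 + 0.0574·40 + 0.1571·26 + 0.0516·58 + 0.1485·6 + 0.1082·61 + 0.0558·70 = 81.8018
  x_1 = 0.0980·49 + 1.0558·31 + 0.0419·40 + 0.0520·26 + 0.0345·58 + 0.0919·6 + 0.0647·61 + 0.0751·70 = 52.3220
  x_2 = 0.1788·49 + 0.0821·31 + 1.0843·40 + 0.1073·26 + 0.1387·58 + 0.1446·6 + 0.1748·61 + 0.1266·70 = 85.9074
  x_3 = 0.1232·49 + 0.0901·31 + 0.0859·40 + 1.1456·26 + 0.1112·58 + 0.0755·6 + 0.1085·61 + 0.1406·70 = 65.4184
  x_4 = 0.1442·49 + 0.0883·31 + 0.1012·40 + 0.1617·26 + 1.0795·58 + 0.1199·6 + 0.1687·61 + 0.1274·70 = 100.5912
  x_5 = 0.1464·49 + 0.1172·31 + 0.1291·40 + 0.1318·26 + 0.1357·58 + 1.0717·6 + 0.1705·61 + 0.0794·70 = 49.6578
  x_6 = 0.1735·49 + 0.1083·31 + 0.0699·40 + 0.1008·26 + 0.0946·58 + 0.1237·6 + 1.1671·61 + 0.1530·70 = 105.4033
  x_7 = 0.0736·49 + 0.0396·31 + 0.0587·40 + 0.0682·26 + 0.0719·58 + 0.1330·6 + 0.0742·61 + 1.0709·70 = 93.4048
Output multipliers (column sums of L):
  Textiles: 2.1035
  Finance: 1.7074
  Manufacturing: 1.6284
  Transport: 1.9246
  Energy: 1.7177
  Agriculture: 1.9088
  Mining: 2.0366
  Chemicals: 1.8288

Textiles (2.1035)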